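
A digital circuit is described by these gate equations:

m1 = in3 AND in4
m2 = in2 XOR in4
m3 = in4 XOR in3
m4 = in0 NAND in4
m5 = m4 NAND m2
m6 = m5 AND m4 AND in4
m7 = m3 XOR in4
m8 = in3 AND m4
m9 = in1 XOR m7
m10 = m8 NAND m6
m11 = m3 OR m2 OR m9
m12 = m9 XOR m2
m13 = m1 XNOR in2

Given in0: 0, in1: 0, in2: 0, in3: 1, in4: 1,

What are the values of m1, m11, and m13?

m1 = 1, m11 = 1, m13 = 0

m1 = in3 AND in4 = 1 AND 1 = 1
m2 = in2 XOR in4 = 0 XOR 1 = 1
m3 = in4 XOR in3 = 1 XOR 1 = 0
m7 = m3 XOR in4 = 0 XOR 1 = 1
m9 = in1 XOR m7 = 0 XOR 1 = 1
m11 = m3 OR m2 OR m9 = 0 OR 1 OR 1 = 1
m13 = m1 XNOR in2 = 1 XNOR 0 = 0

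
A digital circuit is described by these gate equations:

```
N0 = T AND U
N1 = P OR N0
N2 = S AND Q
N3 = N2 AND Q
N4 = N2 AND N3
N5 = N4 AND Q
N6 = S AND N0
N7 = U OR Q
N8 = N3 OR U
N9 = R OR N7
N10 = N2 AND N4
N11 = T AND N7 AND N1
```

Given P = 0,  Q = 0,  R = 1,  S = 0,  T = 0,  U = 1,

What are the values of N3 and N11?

N0 = T AND U = 0 AND 1 = 0
N1 = P OR N0 = 0 OR 0 = 0
N2 = S AND Q = 0 AND 0 = 0
N3 = N2 AND Q = 0 AND 0 = 0
N7 = U OR Q = 1 OR 0 = 1
N11 = T AND N7 AND N1 = 0 AND 1 AND 0 = 0

N3 = 0, N11 = 0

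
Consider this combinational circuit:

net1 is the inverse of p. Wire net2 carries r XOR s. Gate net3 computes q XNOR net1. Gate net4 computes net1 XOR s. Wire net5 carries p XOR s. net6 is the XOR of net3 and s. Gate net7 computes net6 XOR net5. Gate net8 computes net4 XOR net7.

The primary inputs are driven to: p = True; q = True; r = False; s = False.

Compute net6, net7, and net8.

net6 = False, net7 = True, net8 = True

net1 = NOT p = NOT True = False
net3 = q XNOR net1 = True XNOR False = False
net4 = net1 XOR s = False XOR False = False
net5 = p XOR s = True XOR False = True
net6 = net3 XOR s = False XOR False = False
net7 = net6 XOR net5 = False XOR True = True
net8 = net4 XOR net7 = False XOR True = True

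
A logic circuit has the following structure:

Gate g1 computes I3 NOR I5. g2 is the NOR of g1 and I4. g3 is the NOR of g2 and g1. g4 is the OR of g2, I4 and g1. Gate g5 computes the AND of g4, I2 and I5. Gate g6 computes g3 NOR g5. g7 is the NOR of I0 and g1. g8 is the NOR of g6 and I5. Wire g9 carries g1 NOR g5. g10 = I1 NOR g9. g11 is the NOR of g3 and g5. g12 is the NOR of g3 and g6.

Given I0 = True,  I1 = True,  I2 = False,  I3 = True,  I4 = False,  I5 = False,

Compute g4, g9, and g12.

g4 = True, g9 = True, g12 = False

g1 = I3 NOR I5 = True NOR False = False
g2 = g1 NOR I4 = False NOR False = True
g3 = g2 NOR g1 = True NOR False = False
g4 = g2 OR I4 OR g1 = True OR False OR False = True
g5 = g4 AND I2 AND I5 = True AND False AND False = False
g6 = g3 NOR g5 = False NOR False = True
g9 = g1 NOR g5 = False NOR False = True
g12 = g3 NOR g6 = False NOR True = False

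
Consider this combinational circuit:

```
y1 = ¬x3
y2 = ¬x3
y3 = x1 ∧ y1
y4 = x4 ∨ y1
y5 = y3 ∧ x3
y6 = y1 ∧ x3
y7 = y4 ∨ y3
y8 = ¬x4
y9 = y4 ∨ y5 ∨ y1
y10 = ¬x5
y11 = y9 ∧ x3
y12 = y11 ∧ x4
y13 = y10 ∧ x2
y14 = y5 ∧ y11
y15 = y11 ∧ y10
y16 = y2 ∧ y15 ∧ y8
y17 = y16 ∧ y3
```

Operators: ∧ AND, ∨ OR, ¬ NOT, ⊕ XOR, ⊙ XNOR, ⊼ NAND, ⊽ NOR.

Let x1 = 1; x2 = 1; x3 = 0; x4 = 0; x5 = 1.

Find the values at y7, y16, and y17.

y1 = NOT x3 = NOT 0 = 1
y2 = NOT x3 = NOT 0 = 1
y3 = x1 AND y1 = 1 AND 1 = 1
y4 = x4 OR y1 = 0 OR 1 = 1
y5 = y3 AND x3 = 1 AND 0 = 0
y7 = y4 OR y3 = 1 OR 1 = 1
y8 = NOT x4 = NOT 0 = 1
y9 = y4 OR y5 OR y1 = 1 OR 0 OR 1 = 1
y10 = NOT x5 = NOT 1 = 0
y11 = y9 AND x3 = 1 AND 0 = 0
y15 = y11 AND y10 = 0 AND 0 = 0
y16 = y2 AND y15 AND y8 = 1 AND 0 AND 1 = 0
y17 = y16 AND y3 = 0 AND 1 = 0

y7 = 1  y16 = 0  y17 = 0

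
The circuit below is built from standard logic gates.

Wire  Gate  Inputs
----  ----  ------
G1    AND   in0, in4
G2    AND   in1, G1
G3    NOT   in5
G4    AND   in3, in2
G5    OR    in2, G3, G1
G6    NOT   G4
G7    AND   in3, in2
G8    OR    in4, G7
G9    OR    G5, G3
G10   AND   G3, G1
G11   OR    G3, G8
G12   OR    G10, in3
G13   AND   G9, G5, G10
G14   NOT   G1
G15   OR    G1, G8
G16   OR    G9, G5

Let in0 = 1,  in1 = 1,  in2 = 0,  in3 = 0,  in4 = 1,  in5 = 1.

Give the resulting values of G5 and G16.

G5 = 1, G16 = 1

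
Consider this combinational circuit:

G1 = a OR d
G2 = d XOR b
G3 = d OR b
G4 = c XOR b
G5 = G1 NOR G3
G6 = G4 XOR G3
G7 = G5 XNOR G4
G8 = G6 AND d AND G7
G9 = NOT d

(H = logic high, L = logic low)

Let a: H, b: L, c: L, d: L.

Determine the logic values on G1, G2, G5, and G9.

G1 = H, G2 = L, G5 = L, G9 = H

G1 = a OR d = H OR L = H
G2 = d XOR b = L XOR L = L
G3 = d OR b = L OR L = L
G5 = G1 NOR G3 = H NOR L = L
G9 = NOT d = NOT L = H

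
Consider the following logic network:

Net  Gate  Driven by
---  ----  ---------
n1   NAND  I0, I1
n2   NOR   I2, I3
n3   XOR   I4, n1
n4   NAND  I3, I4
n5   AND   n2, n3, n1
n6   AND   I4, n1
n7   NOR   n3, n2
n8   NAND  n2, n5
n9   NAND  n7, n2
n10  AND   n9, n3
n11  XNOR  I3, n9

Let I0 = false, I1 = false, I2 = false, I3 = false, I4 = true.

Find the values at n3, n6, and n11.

n1 = I0 NAND I1 = false NAND false = true
n2 = I2 NOR I3 = false NOR false = true
n3 = I4 XOR n1 = true XOR true = false
n6 = I4 AND n1 = true AND true = true
n7 = n3 NOR n2 = false NOR true = false
n9 = n7 NAND n2 = false NAND true = true
n11 = I3 XNOR n9 = false XNOR true = false

n3 = false  n6 = true  n11 = false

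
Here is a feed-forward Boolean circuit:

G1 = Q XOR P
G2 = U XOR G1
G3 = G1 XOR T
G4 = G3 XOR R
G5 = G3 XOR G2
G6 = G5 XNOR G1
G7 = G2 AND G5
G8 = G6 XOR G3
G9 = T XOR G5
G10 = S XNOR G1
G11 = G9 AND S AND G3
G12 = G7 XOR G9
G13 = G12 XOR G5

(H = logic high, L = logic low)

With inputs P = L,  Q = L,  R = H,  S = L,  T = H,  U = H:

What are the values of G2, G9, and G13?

G1 = Q XOR P = L XOR L = L
G2 = U XOR G1 = H XOR L = H
G3 = G1 XOR T = L XOR H = H
G5 = G3 XOR G2 = H XOR H = L
G7 = G2 AND G5 = H AND L = L
G9 = T XOR G5 = H XOR L = H
G12 = G7 XOR G9 = L XOR H = H
G13 = G12 XOR G5 = H XOR L = H

G2 = H, G9 = H, G13 = H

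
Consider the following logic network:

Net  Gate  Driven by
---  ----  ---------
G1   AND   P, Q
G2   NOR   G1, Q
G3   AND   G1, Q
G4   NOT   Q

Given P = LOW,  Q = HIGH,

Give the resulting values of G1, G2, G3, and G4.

G1 = LOW; G2 = LOW; G3 = LOW; G4 = LOW

G1 = P AND Q = LOW AND HIGH = LOW
G2 = G1 NOR Q = LOW NOR HIGH = LOW
G3 = G1 AND Q = LOW AND HIGH = LOW
G4 = NOT Q = NOT HIGH = LOW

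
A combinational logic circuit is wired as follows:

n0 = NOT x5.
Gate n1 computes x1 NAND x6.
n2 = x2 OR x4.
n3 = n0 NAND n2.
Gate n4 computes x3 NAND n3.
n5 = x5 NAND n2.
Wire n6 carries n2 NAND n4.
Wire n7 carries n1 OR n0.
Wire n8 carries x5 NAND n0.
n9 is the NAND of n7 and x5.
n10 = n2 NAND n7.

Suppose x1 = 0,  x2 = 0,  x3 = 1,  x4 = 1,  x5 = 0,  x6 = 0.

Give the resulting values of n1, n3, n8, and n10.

n0 = NOT x5 = NOT 0 = 1
n1 = x1 NAND x6 = 0 NAND 0 = 1
n2 = x2 OR x4 = 0 OR 1 = 1
n3 = n0 NAND n2 = 1 NAND 1 = 0
n7 = n1 OR n0 = 1 OR 1 = 1
n8 = x5 NAND n0 = 0 NAND 1 = 1
n10 = n2 NAND n7 = 1 NAND 1 = 0

n1 = 1, n3 = 0, n8 = 1, n10 = 0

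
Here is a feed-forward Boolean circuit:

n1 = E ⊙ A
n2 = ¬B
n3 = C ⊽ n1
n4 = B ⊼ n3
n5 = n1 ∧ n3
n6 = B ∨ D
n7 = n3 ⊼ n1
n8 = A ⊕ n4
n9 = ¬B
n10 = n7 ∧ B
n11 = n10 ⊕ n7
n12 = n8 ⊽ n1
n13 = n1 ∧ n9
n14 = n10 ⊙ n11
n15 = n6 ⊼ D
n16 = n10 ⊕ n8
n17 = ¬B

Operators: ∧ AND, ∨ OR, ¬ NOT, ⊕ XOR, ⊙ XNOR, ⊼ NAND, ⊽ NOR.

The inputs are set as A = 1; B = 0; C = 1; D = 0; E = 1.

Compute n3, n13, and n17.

n1 = E XNOR A = 1 XNOR 1 = 1
n3 = C NOR n1 = 1 NOR 1 = 0
n9 = NOT B = NOT 0 = 1
n13 = n1 AND n9 = 1 AND 1 = 1
n17 = NOT B = NOT 0 = 1

n3 = 0; n13 = 1; n17 = 1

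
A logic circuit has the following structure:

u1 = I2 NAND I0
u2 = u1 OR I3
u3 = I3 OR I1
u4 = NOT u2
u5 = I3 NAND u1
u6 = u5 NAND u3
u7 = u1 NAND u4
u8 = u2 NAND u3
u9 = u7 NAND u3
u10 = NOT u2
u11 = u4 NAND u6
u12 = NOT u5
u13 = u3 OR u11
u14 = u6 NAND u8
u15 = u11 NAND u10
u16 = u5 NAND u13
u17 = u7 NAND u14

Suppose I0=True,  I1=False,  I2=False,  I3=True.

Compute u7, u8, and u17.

u7 = True, u8 = False, u17 = False

u1 = I2 NAND I0 = False NAND True = True
u2 = u1 OR I3 = True OR True = True
u3 = I3 OR I1 = True OR False = True
u4 = NOT u2 = NOT True = False
u5 = I3 NAND u1 = True NAND True = False
u6 = u5 NAND u3 = False NAND True = True
u7 = u1 NAND u4 = True NAND False = True
u8 = u2 NAND u3 = True NAND True = False
u14 = u6 NAND u8 = True NAND False = True
u17 = u7 NAND u14 = True NAND True = False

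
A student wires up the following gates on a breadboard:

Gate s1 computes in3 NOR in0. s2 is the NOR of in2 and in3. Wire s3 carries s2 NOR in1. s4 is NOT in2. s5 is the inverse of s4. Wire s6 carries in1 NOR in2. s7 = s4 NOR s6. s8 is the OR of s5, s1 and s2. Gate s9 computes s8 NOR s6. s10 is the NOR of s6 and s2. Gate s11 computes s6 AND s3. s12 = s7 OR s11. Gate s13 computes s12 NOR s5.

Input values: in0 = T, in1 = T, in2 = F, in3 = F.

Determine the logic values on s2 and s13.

s2 = T  s13 = T

s2 = in2 NOR in3 = F NOR F = T
s3 = s2 NOR in1 = T NOR T = F
s4 = NOT in2 = NOT F = T
s5 = NOT s4 = NOT T = F
s6 = in1 NOR in2 = T NOR F = F
s7 = s4 NOR s6 = T NOR F = F
s11 = s6 AND s3 = F AND F = F
s12 = s7 OR s11 = F OR F = F
s13 = s12 NOR s5 = F NOR F = T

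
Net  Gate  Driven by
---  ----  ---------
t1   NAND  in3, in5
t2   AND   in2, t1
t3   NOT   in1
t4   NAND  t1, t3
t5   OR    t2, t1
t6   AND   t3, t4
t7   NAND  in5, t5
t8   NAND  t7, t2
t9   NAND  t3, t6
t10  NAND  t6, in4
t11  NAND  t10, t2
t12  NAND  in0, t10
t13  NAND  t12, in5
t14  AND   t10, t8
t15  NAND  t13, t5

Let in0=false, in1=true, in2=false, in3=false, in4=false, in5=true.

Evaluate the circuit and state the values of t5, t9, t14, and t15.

t1 = in3 NAND in5 = false NAND true = true
t2 = in2 AND t1 = false AND true = false
t3 = NOT in1 = NOT true = false
t4 = t1 NAND t3 = true NAND false = true
t5 = t2 OR t1 = false OR true = true
t6 = t3 AND t4 = false AND true = false
t7 = in5 NAND t5 = true NAND true = false
t8 = t7 NAND t2 = false NAND false = true
t9 = t3 NAND t6 = false NAND false = true
t10 = t6 NAND in4 = false NAND false = true
t12 = in0 NAND t10 = false NAND true = true
t13 = t12 NAND in5 = true NAND true = false
t14 = t10 AND t8 = true AND true = true
t15 = t13 NAND t5 = false NAND true = true

t5 = true, t9 = true, t14 = true, t15 = true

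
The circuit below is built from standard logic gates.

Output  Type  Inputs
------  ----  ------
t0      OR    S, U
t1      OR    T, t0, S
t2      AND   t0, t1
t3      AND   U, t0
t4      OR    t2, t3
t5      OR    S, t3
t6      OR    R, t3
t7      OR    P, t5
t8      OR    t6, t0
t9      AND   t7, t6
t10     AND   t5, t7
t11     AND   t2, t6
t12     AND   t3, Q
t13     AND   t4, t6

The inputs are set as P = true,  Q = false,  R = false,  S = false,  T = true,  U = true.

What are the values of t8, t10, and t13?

t0 = S OR U = false OR true = true
t1 = T OR t0 OR S = true OR true OR false = true
t2 = t0 AND t1 = true AND true = true
t3 = U AND t0 = true AND true = true
t4 = t2 OR t3 = true OR true = true
t5 = S OR t3 = false OR true = true
t6 = R OR t3 = false OR true = true
t7 = P OR t5 = true OR true = true
t8 = t6 OR t0 = true OR true = true
t10 = t5 AND t7 = true AND true = true
t13 = t4 AND t6 = true AND true = true

t8 = true; t10 = true; t13 = true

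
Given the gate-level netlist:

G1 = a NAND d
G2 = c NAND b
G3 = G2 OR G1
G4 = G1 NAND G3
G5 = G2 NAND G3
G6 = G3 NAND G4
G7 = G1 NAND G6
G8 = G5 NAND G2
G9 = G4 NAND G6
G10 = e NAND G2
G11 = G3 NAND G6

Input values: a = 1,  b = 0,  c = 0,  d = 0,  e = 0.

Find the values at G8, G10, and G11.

G8 = 1; G10 = 1; G11 = 0

G1 = a NAND d = 1 NAND 0 = 1
G2 = c NAND b = 0 NAND 0 = 1
G3 = G2 OR G1 = 1 OR 1 = 1
G4 = G1 NAND G3 = 1 NAND 1 = 0
G5 = G2 NAND G3 = 1 NAND 1 = 0
G6 = G3 NAND G4 = 1 NAND 0 = 1
G8 = G5 NAND G2 = 0 NAND 1 = 1
G10 = e NAND G2 = 0 NAND 1 = 1
G11 = G3 NAND G6 = 1 NAND 1 = 0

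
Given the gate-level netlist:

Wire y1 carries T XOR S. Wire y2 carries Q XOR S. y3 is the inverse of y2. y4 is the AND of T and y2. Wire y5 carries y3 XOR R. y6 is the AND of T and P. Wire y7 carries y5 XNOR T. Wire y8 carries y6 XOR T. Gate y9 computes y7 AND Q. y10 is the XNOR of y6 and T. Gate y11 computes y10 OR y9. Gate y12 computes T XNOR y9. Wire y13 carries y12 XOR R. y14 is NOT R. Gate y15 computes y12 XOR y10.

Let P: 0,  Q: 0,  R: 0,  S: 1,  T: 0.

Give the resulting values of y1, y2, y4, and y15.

y1 = 1, y2 = 1, y4 = 0, y15 = 0

y1 = T XOR S = 0 XOR 1 = 1
y2 = Q XOR S = 0 XOR 1 = 1
y3 = NOT y2 = NOT 1 = 0
y4 = T AND y2 = 0 AND 1 = 0
y5 = y3 XOR R = 0 XOR 0 = 0
y6 = T AND P = 0 AND 0 = 0
y7 = y5 XNOR T = 0 XNOR 0 = 1
y9 = y7 AND Q = 1 AND 0 = 0
y10 = y6 XNOR T = 0 XNOR 0 = 1
y12 = T XNOR y9 = 0 XNOR 0 = 1
y15 = y12 XOR y10 = 1 XOR 1 = 0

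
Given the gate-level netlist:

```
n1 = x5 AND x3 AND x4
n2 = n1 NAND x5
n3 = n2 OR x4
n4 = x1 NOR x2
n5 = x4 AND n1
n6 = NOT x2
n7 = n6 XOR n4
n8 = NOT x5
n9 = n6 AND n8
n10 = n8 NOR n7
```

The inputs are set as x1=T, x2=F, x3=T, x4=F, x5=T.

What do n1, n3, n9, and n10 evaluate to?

n1 = F, n3 = T, n9 = F, n10 = F

n1 = x5 AND x3 AND x4 = T AND T AND F = F
n2 = n1 NAND x5 = F NAND T = T
n3 = n2 OR x4 = T OR F = T
n4 = x1 NOR x2 = T NOR F = F
n6 = NOT x2 = NOT F = T
n7 = n6 XOR n4 = T XOR F = T
n8 = NOT x5 = NOT T = F
n9 = n6 AND n8 = T AND F = F
n10 = n8 NOR n7 = F NOR T = F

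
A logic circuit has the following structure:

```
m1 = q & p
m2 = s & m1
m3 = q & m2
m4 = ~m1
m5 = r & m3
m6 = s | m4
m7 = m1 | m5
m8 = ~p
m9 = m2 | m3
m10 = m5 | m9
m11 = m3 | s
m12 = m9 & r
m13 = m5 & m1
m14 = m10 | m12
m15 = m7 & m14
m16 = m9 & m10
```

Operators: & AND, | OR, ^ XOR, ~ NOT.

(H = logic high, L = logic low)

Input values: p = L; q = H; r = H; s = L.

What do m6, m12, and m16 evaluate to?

m6 = H; m12 = L; m16 = L

m1 = q AND p = H AND L = L
m2 = s AND m1 = L AND L = L
m3 = q AND m2 = H AND L = L
m4 = NOT m1 = NOT L = H
m5 = r AND m3 = H AND L = L
m6 = s OR m4 = L OR H = H
m9 = m2 OR m3 = L OR L = L
m10 = m5 OR m9 = L OR L = L
m12 = m9 AND r = L AND H = L
m16 = m9 AND m10 = L AND L = L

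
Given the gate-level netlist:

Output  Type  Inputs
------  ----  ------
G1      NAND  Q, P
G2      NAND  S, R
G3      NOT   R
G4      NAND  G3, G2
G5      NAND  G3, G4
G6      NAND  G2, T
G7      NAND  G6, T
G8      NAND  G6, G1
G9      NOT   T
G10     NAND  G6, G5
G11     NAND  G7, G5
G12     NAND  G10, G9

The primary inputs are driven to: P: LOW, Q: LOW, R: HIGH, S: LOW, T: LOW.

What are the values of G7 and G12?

G2 = S NAND R = LOW NAND HIGH = HIGH
G3 = NOT R = NOT HIGH = LOW
G4 = G3 NAND G2 = LOW NAND HIGH = HIGH
G5 = G3 NAND G4 = LOW NAND HIGH = HIGH
G6 = G2 NAND T = HIGH NAND LOW = HIGH
G7 = G6 NAND T = HIGH NAND LOW = HIGH
G9 = NOT T = NOT LOW = HIGH
G10 = G6 NAND G5 = HIGH NAND HIGH = LOW
G12 = G10 NAND G9 = LOW NAND HIGH = HIGH

G7 = HIGH, G12 = HIGH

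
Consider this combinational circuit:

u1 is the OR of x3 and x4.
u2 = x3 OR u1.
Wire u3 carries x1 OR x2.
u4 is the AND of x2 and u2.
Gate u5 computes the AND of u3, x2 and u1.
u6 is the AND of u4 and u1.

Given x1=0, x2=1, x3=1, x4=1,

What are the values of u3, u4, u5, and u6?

u1 = x3 OR x4 = 1 OR 1 = 1
u2 = x3 OR u1 = 1 OR 1 = 1
u3 = x1 OR x2 = 0 OR 1 = 1
u4 = x2 AND u2 = 1 AND 1 = 1
u5 = u3 AND x2 AND u1 = 1 AND 1 AND 1 = 1
u6 = u4 AND u1 = 1 AND 1 = 1

u3 = 1, u4 = 1, u5 = 1, u6 = 1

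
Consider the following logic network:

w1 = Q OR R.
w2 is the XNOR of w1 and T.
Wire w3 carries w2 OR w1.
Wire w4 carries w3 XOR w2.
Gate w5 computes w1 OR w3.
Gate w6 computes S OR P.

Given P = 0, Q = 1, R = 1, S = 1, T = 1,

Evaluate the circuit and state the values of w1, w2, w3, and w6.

w1 = 1, w2 = 1, w3 = 1, w6 = 1

w1 = Q OR R = 1 OR 1 = 1
w2 = w1 XNOR T = 1 XNOR 1 = 1
w3 = w2 OR w1 = 1 OR 1 = 1
w6 = S OR P = 1 OR 0 = 1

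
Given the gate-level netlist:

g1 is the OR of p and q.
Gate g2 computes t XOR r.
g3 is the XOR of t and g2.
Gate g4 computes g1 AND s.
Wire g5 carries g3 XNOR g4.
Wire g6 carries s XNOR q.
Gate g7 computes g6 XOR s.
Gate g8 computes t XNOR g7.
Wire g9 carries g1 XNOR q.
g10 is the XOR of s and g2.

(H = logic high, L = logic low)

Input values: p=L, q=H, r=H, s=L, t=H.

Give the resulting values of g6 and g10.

g6 = L, g10 = L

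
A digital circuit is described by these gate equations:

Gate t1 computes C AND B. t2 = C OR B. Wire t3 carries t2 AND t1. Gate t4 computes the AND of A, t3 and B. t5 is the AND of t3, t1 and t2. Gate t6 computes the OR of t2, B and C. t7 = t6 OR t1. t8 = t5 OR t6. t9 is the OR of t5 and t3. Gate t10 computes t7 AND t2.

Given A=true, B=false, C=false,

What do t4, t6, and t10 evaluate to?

t4 = false  t6 = false  t10 = false

t1 = C AND B = false AND false = false
t2 = C OR B = false OR false = false
t3 = t2 AND t1 = false AND false = false
t4 = A AND t3 AND B = true AND false AND false = false
t6 = t2 OR B OR C = false OR false OR false = false
t7 = t6 OR t1 = false OR false = false
t10 = t7 AND t2 = false AND false = false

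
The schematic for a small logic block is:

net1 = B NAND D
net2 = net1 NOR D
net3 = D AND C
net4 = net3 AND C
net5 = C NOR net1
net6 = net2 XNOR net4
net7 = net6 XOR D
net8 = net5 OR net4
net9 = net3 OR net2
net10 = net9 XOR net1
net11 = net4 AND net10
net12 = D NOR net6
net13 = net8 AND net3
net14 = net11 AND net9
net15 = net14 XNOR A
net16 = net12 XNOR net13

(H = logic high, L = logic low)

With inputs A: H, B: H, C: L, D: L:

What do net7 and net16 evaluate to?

net7 = H  net16 = H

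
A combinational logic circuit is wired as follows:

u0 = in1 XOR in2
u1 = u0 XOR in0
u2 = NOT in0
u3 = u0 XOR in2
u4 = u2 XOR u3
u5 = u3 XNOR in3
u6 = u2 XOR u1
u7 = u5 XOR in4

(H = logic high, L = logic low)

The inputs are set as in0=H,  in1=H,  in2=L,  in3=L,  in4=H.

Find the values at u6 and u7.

u0 = in1 XOR in2 = H XOR L = H
u1 = u0 XOR in0 = H XOR H = L
u2 = NOT in0 = NOT H = L
u3 = u0 XOR in2 = H XOR L = H
u5 = u3 XNOR in3 = H XNOR L = L
u6 = u2 XOR u1 = L XOR L = L
u7 = u5 XOR in4 = L XOR H = H

u6 = L, u7 = H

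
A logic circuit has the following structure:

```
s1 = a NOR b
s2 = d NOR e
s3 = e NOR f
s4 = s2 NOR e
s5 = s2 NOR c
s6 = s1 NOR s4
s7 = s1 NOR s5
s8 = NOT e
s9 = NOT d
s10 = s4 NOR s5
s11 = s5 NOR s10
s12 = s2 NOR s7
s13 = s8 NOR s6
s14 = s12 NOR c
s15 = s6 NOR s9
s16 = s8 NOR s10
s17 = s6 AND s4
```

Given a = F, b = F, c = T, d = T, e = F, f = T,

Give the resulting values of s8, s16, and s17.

s8 = T; s16 = F; s17 = F

s1 = a NOR b = F NOR F = T
s2 = d NOR e = T NOR F = F
s4 = s2 NOR e = F NOR F = T
s5 = s2 NOR c = F NOR T = F
s6 = s1 NOR s4 = T NOR T = F
s8 = NOT e = NOT F = T
s10 = s4 NOR s5 = T NOR F = F
s16 = s8 NOR s10 = T NOR F = F
s17 = s6 AND s4 = F AND T = F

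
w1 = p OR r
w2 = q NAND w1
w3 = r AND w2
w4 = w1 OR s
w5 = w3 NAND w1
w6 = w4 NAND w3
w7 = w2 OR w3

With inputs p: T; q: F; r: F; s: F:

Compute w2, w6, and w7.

w1 = p OR r = T OR F = T
w2 = q NAND w1 = F NAND T = T
w3 = r AND w2 = F AND T = F
w4 = w1 OR s = T OR F = T
w6 = w4 NAND w3 = T NAND F = T
w7 = w2 OR w3 = T OR F = T

w2 = T  w6 = T  w7 = T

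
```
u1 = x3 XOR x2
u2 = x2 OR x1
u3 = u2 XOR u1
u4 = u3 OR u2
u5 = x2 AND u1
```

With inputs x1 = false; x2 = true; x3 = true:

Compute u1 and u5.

u1 = x3 XOR x2 = true XOR true = false
u5 = x2 AND u1 = true AND false = false

u1 = false; u5 = false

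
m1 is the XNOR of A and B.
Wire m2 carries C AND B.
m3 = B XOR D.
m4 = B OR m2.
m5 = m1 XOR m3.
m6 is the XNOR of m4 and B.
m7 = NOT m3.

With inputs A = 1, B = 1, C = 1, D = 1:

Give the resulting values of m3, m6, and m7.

m3 = 0, m6 = 1, m7 = 1

m2 = C AND B = 1 AND 1 = 1
m3 = B XOR D = 1 XOR 1 = 0
m4 = B OR m2 = 1 OR 1 = 1
m6 = m4 XNOR B = 1 XNOR 1 = 1
m7 = NOT m3 = NOT 0 = 1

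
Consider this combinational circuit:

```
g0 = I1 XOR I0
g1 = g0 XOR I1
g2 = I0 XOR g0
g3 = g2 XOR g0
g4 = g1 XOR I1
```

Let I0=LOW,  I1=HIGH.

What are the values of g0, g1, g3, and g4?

g0 = HIGH, g1 = LOW, g3 = LOW, g4 = HIGH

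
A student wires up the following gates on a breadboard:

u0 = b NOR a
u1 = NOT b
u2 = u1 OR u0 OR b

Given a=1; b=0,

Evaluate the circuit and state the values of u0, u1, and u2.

u0 = b NOR a = 0 NOR 1 = 0
u1 = NOT b = NOT 0 = 1
u2 = u1 OR u0 OR b = 1 OR 0 OR 0 = 1

u0 = 0, u1 = 1, u2 = 1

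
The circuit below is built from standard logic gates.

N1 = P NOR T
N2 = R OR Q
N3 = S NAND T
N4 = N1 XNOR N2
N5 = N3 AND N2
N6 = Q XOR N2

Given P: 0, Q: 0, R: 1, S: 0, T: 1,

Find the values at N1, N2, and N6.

N1 = P NOR T = 0 NOR 1 = 0
N2 = R OR Q = 1 OR 0 = 1
N6 = Q XOR N2 = 0 XOR 1 = 1

N1 = 0, N2 = 1, N6 = 1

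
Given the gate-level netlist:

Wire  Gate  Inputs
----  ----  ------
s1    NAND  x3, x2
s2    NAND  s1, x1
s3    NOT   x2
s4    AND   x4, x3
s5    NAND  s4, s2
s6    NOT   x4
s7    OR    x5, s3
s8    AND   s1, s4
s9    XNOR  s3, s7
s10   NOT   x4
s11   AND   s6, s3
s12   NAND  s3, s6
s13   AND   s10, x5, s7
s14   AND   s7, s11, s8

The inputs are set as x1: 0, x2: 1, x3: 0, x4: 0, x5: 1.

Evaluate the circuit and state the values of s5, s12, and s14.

s5 = 1; s12 = 1; s14 = 0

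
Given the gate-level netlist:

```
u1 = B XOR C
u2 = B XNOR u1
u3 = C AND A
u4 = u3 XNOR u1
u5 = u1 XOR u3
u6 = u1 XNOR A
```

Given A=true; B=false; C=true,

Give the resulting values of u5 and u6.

u1 = B XOR C = false XOR true = true
u3 = C AND A = true AND true = true
u5 = u1 XOR u3 = true XOR true = false
u6 = u1 XNOR A = true XNOR true = true

u5 = false; u6 = true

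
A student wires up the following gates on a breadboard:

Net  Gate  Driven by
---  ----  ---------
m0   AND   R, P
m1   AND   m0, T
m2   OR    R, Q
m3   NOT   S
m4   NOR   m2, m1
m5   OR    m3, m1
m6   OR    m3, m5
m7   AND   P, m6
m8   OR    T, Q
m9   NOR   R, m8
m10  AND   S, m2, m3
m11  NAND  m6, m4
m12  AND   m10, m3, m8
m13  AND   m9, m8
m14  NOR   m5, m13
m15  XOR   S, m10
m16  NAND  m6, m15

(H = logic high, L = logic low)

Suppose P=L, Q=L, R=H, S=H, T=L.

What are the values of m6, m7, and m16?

m6 = L  m7 = L  m16 = H

m0 = R AND P = H AND L = L
m1 = m0 AND T = L AND L = L
m2 = R OR Q = H OR L = H
m3 = NOT S = NOT H = L
m5 = m3 OR m1 = L OR L = L
m6 = m3 OR m5 = L OR L = L
m7 = P AND m6 = L AND L = L
m10 = S AND m2 AND m3 = H AND H AND L = L
m15 = S XOR m10 = H XOR L = H
m16 = m6 NAND m15 = L NAND H = H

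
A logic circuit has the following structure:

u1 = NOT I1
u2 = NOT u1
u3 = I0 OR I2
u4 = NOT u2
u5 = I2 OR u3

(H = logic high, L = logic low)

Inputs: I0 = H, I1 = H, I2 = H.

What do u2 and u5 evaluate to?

u2 = H  u5 = H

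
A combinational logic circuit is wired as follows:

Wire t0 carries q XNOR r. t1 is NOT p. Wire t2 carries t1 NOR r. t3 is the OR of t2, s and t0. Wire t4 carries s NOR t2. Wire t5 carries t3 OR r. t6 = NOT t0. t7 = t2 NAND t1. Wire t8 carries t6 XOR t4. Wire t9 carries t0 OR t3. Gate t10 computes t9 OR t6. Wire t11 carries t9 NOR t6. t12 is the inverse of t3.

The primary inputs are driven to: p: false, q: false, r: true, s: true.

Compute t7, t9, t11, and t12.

t0 = q XNOR r = false XNOR true = false
t1 = NOT p = NOT false = true
t2 = t1 NOR r = true NOR true = false
t3 = t2 OR s OR t0 = false OR true OR false = true
t6 = NOT t0 = NOT false = true
t7 = t2 NAND t1 = false NAND true = true
t9 = t0 OR t3 = false OR true = true
t11 = t9 NOR t6 = true NOR true = false
t12 = NOT t3 = NOT true = false

t7 = true, t9 = true, t11 = false, t12 = false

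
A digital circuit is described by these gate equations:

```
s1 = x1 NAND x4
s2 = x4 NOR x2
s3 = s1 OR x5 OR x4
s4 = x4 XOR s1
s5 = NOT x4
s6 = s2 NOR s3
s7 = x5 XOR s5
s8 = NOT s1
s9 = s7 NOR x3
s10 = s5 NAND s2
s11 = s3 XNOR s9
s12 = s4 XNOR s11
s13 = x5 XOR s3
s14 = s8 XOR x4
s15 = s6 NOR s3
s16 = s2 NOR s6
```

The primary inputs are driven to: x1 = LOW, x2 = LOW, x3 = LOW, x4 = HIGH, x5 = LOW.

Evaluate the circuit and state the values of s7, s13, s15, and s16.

s7 = LOW  s13 = HIGH  s15 = LOW  s16 = HIGH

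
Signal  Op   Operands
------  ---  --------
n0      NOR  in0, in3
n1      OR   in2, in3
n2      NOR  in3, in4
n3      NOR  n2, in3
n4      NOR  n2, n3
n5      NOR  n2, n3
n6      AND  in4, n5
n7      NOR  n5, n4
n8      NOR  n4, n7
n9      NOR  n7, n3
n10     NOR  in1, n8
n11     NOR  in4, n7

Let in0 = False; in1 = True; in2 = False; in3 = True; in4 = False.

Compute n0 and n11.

n0 = in0 NOR in3 = False NOR True = False
n2 = in3 NOR in4 = True NOR False = False
n3 = n2 NOR in3 = False NOR True = False
n4 = n2 NOR n3 = False NOR False = True
n5 = n2 NOR n3 = False NOR False = True
n7 = n5 NOR n4 = True NOR True = False
n11 = in4 NOR n7 = False NOR False = True

n0 = False, n11 = True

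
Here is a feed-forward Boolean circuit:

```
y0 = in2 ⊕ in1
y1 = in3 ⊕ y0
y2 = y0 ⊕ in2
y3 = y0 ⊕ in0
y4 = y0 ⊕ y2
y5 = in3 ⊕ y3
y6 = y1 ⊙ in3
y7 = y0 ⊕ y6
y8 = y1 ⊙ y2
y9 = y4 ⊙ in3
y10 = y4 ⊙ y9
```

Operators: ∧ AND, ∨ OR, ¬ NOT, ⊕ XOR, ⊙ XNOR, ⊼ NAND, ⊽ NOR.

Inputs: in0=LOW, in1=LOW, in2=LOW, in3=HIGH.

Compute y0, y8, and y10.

y0 = LOW  y8 = LOW  y10 = HIGH

y0 = in2 XOR in1 = LOW XOR LOW = LOW
y1 = in3 XOR y0 = HIGH XOR LOW = HIGH
y2 = y0 XOR in2 = LOW XOR LOW = LOW
y4 = y0 XOR y2 = LOW XOR LOW = LOW
y8 = y1 XNOR y2 = HIGH XNOR LOW = LOW
y9 = y4 XNOR in3 = LOW XNOR HIGH = LOW
y10 = y4 XNOR y9 = LOW XNOR LOW = HIGH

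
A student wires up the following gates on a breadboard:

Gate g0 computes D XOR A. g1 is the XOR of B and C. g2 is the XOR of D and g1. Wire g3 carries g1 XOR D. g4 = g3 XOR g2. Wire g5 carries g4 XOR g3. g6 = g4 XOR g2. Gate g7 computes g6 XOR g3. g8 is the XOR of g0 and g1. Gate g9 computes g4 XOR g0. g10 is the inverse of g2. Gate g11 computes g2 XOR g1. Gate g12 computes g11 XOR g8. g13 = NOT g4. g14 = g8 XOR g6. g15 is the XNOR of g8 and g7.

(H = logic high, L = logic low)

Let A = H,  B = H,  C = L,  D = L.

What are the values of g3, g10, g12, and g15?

g0 = D XOR A = L XOR H = H
g1 = B XOR C = H XOR L = H
g2 = D XOR g1 = L XOR H = H
g3 = g1 XOR D = H XOR L = H
g4 = g3 XOR g2 = H XOR H = L
g6 = g4 XOR g2 = L XOR H = H
g7 = g6 XOR g3 = H XOR H = L
g8 = g0 XOR g1 = H XOR H = L
g10 = NOT g2 = NOT H = L
g11 = g2 XOR g1 = H XOR H = L
g12 = g11 XOR g8 = L XOR L = L
g15 = g8 XNOR g7 = L XNOR L = H

g3 = H  g10 = L  g12 = L  g15 = H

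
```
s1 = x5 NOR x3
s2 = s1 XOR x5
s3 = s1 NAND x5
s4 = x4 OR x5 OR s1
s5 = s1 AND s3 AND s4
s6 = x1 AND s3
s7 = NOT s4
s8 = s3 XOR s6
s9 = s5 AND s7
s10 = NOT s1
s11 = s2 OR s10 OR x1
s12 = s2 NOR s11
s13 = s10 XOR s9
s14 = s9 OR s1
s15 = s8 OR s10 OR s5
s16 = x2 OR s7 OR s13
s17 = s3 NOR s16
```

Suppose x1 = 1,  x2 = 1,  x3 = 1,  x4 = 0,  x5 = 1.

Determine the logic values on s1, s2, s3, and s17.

s1 = x5 NOR x3 = 1 NOR 1 = 0
s2 = s1 XOR x5 = 0 XOR 1 = 1
s3 = s1 NAND x5 = 0 NAND 1 = 1
s4 = x4 OR x5 OR s1 = 0 OR 1 OR 0 = 1
s5 = s1 AND s3 AND s4 = 0 AND 1 AND 1 = 0
s7 = NOT s4 = NOT 1 = 0
s9 = s5 AND s7 = 0 AND 0 = 0
s10 = NOT s1 = NOT 0 = 1
s13 = s10 XOR s9 = 1 XOR 0 = 1
s16 = x2 OR s7 OR s13 = 1 OR 0 OR 1 = 1
s17 = s3 NOR s16 = 1 NOR 1 = 0

s1 = 0, s2 = 1, s3 = 1, s17 = 0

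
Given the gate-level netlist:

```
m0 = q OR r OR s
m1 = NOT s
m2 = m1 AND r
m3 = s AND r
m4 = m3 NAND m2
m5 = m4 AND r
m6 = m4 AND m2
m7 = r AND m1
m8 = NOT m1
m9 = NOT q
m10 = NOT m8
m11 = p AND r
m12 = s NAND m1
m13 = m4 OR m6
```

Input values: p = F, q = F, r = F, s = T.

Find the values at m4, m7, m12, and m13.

m1 = NOT s = NOT T = F
m2 = m1 AND r = F AND F = F
m3 = s AND r = T AND F = F
m4 = m3 NAND m2 = F NAND F = T
m6 = m4 AND m2 = T AND F = F
m7 = r AND m1 = F AND F = F
m12 = s NAND m1 = T NAND F = T
m13 = m4 OR m6 = T OR F = T

m4 = T, m7 = F, m12 = T, m13 = T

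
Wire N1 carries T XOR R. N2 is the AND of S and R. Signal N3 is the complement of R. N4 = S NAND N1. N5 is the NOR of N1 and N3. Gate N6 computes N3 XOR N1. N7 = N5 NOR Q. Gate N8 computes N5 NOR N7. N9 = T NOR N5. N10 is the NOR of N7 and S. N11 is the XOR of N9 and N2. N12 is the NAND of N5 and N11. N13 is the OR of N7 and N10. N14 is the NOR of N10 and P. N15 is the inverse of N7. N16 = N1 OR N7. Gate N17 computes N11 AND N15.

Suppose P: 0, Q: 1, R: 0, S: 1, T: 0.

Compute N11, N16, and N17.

N11 = 1; N16 = 0; N17 = 1

N1 = T XOR R = 0 XOR 0 = 0
N2 = S AND R = 1 AND 0 = 0
N3 = NOT R = NOT 0 = 1
N5 = N1 NOR N3 = 0 NOR 1 = 0
N7 = N5 NOR Q = 0 NOR 1 = 0
N9 = T NOR N5 = 0 NOR 0 = 1
N11 = N9 XOR N2 = 1 XOR 0 = 1
N15 = NOT N7 = NOT 0 = 1
N16 = N1 OR N7 = 0 OR 0 = 0
N17 = N11 AND N15 = 1 AND 1 = 1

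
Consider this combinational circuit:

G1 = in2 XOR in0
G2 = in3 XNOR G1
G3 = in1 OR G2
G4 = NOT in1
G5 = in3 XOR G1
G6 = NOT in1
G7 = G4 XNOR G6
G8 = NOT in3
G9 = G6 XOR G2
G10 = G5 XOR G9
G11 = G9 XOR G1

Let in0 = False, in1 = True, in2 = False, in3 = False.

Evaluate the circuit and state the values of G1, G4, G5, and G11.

G1 = in2 XOR in0 = False XOR False = False
G2 = in3 XNOR G1 = False XNOR False = True
G4 = NOT in1 = NOT True = False
G5 = in3 XOR G1 = False XOR False = False
G6 = NOT in1 = NOT True = False
G9 = G6 XOR G2 = False XOR True = True
G11 = G9 XOR G1 = True XOR False = True

G1 = False  G4 = False  G5 = False  G11 = True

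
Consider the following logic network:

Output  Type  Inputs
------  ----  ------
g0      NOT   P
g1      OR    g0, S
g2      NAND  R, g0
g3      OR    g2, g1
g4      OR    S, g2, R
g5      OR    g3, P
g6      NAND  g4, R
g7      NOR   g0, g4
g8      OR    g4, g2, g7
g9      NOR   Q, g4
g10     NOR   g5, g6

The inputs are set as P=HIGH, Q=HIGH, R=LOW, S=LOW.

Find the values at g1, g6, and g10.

g0 = NOT P = NOT HIGH = LOW
g1 = g0 OR S = LOW OR LOW = LOW
g2 = R NAND g0 = LOW NAND LOW = HIGH
g3 = g2 OR g1 = HIGH OR LOW = HIGH
g4 = S OR g2 OR R = LOW OR HIGH OR LOW = HIGH
g5 = g3 OR P = HIGH OR HIGH = HIGH
g6 = g4 NAND R = HIGH NAND LOW = HIGH
g10 = g5 NOR g6 = HIGH NOR HIGH = LOW

g1 = LOW, g6 = HIGH, g10 = LOW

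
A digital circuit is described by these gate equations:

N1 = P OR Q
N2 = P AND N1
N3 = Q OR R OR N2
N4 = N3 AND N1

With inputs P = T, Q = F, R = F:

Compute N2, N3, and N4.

N1 = P OR Q = T OR F = T
N2 = P AND N1 = T AND T = T
N3 = Q OR R OR N2 = F OR F OR T = T
N4 = N3 AND N1 = T AND T = T

N2 = T; N3 = T; N4 = T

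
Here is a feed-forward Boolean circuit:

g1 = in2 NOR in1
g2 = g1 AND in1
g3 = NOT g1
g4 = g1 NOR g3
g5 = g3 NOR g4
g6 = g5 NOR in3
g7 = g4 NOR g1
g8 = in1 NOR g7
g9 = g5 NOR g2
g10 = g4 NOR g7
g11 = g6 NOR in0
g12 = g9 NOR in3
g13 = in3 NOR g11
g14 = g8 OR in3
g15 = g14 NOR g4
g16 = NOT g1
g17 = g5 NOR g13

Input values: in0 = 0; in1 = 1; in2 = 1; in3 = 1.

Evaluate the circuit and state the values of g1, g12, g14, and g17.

g1 = in2 NOR in1 = 1 NOR 1 = 0
g2 = g1 AND in1 = 0 AND 1 = 0
g3 = NOT g1 = NOT 0 = 1
g4 = g1 NOR g3 = 0 NOR 1 = 0
g5 = g3 NOR g4 = 1 NOR 0 = 0
g6 = g5 NOR in3 = 0 NOR 1 = 0
g7 = g4 NOR g1 = 0 NOR 0 = 1
g8 = in1 NOR g7 = 1 NOR 1 = 0
g9 = g5 NOR g2 = 0 NOR 0 = 1
g11 = g6 NOR in0 = 0 NOR 0 = 1
g12 = g9 NOR in3 = 1 NOR 1 = 0
g13 = in3 NOR g11 = 1 NOR 1 = 0
g14 = g8 OR in3 = 0 OR 1 = 1
g17 = g5 NOR g13 = 0 NOR 0 = 1

g1 = 0  g12 = 0  g14 = 1  g17 = 1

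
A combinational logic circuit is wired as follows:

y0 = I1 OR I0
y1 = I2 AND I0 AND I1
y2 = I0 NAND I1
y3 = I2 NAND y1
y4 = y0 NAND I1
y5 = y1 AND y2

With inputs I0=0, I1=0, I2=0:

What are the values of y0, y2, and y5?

y0 = I1 OR I0 = 0 OR 0 = 0
y1 = I2 AND I0 AND I1 = 0 AND 0 AND 0 = 0
y2 = I0 NAND I1 = 0 NAND 0 = 1
y5 = y1 AND y2 = 0 AND 1 = 0

y0 = 0; y2 = 1; y5 = 0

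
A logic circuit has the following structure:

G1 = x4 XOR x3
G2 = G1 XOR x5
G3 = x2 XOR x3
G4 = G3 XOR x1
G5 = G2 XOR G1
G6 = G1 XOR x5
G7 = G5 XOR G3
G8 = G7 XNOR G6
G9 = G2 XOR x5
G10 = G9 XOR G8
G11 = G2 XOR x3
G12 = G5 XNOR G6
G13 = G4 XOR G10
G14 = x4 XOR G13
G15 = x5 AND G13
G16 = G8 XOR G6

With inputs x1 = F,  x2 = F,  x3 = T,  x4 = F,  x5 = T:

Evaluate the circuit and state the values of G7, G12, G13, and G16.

G7 = F  G12 = F  G13 = T  G16 = T

G1 = x4 XOR x3 = F XOR T = T
G2 = G1 XOR x5 = T XOR T = F
G3 = x2 XOR x3 = F XOR T = T
G4 = G3 XOR x1 = T XOR F = T
G5 = G2 XOR G1 = F XOR T = T
G6 = G1 XOR x5 = T XOR T = F
G7 = G5 XOR G3 = T XOR T = F
G8 = G7 XNOR G6 = F XNOR F = T
G9 = G2 XOR x5 = F XOR T = T
G10 = G9 XOR G8 = T XOR T = F
G12 = G5 XNOR G6 = T XNOR F = F
G13 = G4 XOR G10 = T XOR F = T
G16 = G8 XOR G6 = T XOR F = T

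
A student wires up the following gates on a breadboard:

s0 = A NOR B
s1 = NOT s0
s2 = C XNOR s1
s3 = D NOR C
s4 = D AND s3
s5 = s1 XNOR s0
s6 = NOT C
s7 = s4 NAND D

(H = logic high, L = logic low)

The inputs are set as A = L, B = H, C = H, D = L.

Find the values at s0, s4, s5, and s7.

s0 = L  s4 = L  s5 = L  s7 = H

s0 = A NOR B = L NOR H = L
s1 = NOT s0 = NOT L = H
s3 = D NOR C = L NOR H = L
s4 = D AND s3 = L AND L = L
s5 = s1 XNOR s0 = H XNOR L = L
s7 = s4 NAND D = L NAND L = H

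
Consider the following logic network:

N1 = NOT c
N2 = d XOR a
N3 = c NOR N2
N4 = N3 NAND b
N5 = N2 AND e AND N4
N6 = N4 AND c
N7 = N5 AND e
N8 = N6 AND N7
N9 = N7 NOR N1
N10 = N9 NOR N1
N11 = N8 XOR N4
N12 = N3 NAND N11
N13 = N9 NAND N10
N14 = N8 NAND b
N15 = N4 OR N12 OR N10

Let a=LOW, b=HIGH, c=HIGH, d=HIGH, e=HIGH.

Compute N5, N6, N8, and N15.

N5 = HIGH; N6 = HIGH; N8 = HIGH; N15 = HIGH

N1 = NOT c = NOT HIGH = LOW
N2 = d XOR a = HIGH XOR LOW = HIGH
N3 = c NOR N2 = HIGH NOR HIGH = LOW
N4 = N3 NAND b = LOW NAND HIGH = HIGH
N5 = N2 AND e AND N4 = HIGH AND HIGH AND HIGH = HIGH
N6 = N4 AND c = HIGH AND HIGH = HIGH
N7 = N5 AND e = HIGH AND HIGH = HIGH
N8 = N6 AND N7 = HIGH AND HIGH = HIGH
N9 = N7 NOR N1 = HIGH NOR LOW = LOW
N10 = N9 NOR N1 = LOW NOR LOW = HIGH
N11 = N8 XOR N4 = HIGH XOR HIGH = LOW
N12 = N3 NAND N11 = LOW NAND LOW = HIGH
N15 = N4 OR N12 OR N10 = HIGH OR HIGH OR HIGH = HIGH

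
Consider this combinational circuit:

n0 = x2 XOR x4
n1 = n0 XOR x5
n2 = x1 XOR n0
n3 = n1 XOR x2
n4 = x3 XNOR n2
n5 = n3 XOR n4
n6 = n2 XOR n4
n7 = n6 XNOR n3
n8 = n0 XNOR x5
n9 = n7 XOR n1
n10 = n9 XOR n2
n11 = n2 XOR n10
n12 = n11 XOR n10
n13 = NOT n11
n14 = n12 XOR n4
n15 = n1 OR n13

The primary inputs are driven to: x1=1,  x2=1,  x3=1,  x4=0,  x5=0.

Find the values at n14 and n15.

n14 = 0, n15 = 1

n0 = x2 XOR x4 = 1 XOR 0 = 1
n1 = n0 XOR x5 = 1 XOR 0 = 1
n2 = x1 XOR n0 = 1 XOR 1 = 0
n3 = n1 XOR x2 = 1 XOR 1 = 0
n4 = x3 XNOR n2 = 1 XNOR 0 = 0
n6 = n2 XOR n4 = 0 XOR 0 = 0
n7 = n6 XNOR n3 = 0 XNOR 0 = 1
n9 = n7 XOR n1 = 1 XOR 1 = 0
n10 = n9 XOR n2 = 0 XOR 0 = 0
n11 = n2 XOR n10 = 0 XOR 0 = 0
n12 = n11 XOR n10 = 0 XOR 0 = 0
n13 = NOT n11 = NOT 0 = 1
n14 = n12 XOR n4 = 0 XOR 0 = 0
n15 = n1 OR n13 = 1 OR 1 = 1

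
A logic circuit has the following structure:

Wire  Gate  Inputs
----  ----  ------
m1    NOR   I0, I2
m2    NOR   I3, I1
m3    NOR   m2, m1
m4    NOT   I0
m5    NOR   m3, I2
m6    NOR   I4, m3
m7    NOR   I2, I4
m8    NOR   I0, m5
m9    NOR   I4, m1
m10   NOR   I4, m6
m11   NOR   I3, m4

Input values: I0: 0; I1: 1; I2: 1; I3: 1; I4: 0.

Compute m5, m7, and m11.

m1 = I0 NOR I2 = 0 NOR 1 = 0
m2 = I3 NOR I1 = 1 NOR 1 = 0
m3 = m2 NOR m1 = 0 NOR 0 = 1
m4 = NOT I0 = NOT 0 = 1
m5 = m3 NOR I2 = 1 NOR 1 = 0
m7 = I2 NOR I4 = 1 NOR 0 = 0
m11 = I3 NOR m4 = 1 NOR 1 = 0

m5 = 0, m7 = 0, m11 = 0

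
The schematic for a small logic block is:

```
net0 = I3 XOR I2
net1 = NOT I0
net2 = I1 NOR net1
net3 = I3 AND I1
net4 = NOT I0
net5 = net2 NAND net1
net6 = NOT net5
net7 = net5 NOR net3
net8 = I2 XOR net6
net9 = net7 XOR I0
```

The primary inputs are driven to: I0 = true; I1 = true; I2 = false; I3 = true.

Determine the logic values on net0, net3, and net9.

net0 = true, net3 = true, net9 = true

net0 = I3 XOR I2 = true XOR false = true
net1 = NOT I0 = NOT true = false
net2 = I1 NOR net1 = true NOR false = false
net3 = I3 AND I1 = true AND true = true
net5 = net2 NAND net1 = false NAND false = true
net7 = net5 NOR net3 = true NOR true = false
net9 = net7 XOR I0 = false XOR true = true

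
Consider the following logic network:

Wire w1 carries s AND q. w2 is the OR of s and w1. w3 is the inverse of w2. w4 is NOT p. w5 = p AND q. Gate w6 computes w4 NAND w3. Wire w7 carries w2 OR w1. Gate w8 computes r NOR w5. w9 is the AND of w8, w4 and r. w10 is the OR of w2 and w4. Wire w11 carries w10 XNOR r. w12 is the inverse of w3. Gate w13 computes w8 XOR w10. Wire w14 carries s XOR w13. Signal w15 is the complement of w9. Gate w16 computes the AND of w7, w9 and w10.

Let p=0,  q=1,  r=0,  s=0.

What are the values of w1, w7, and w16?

w1 = 0, w7 = 0, w16 = 0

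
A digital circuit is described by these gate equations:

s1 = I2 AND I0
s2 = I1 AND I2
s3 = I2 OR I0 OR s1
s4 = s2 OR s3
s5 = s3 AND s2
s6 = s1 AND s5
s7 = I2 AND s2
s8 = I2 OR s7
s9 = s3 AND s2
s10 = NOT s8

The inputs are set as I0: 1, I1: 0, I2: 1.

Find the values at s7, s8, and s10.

s7 = 0, s8 = 1, s10 = 0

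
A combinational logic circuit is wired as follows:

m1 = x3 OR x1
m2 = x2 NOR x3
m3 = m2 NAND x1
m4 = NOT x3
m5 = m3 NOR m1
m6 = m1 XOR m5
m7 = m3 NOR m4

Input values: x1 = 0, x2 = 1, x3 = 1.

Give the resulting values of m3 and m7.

m3 = 1, m7 = 0

m2 = x2 NOR x3 = 1 NOR 1 = 0
m3 = m2 NAND x1 = 0 NAND 0 = 1
m4 = NOT x3 = NOT 1 = 0
m7 = m3 NOR m4 = 1 NOR 0 = 0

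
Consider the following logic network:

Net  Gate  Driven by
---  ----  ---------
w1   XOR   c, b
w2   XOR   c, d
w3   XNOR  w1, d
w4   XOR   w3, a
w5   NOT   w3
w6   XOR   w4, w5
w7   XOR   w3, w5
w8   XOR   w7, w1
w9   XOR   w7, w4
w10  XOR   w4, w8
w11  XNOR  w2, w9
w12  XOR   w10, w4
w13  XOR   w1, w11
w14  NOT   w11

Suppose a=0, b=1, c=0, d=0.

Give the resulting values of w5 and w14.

w5 = 1, w14 = 1

w1 = c XOR b = 0 XOR 1 = 1
w2 = c XOR d = 0 XOR 0 = 0
w3 = w1 XNOR d = 1 XNOR 0 = 0
w4 = w3 XOR a = 0 XOR 0 = 0
w5 = NOT w3 = NOT 0 = 1
w7 = w3 XOR w5 = 0 XOR 1 = 1
w9 = w7 XOR w4 = 1 XOR 0 = 1
w11 = w2 XNOR w9 = 0 XNOR 1 = 0
w14 = NOT w11 = NOT 0 = 1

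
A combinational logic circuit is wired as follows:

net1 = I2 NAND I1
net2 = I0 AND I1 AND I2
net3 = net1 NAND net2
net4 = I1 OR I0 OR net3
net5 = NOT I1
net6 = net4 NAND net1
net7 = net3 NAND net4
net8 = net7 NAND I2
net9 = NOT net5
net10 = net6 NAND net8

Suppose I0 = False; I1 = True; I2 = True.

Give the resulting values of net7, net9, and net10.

net7 = False  net9 = True  net10 = False

net1 = I2 NAND I1 = True NAND True = False
net2 = I0 AND I1 AND I2 = False AND True AND True = False
net3 = net1 NAND net2 = False NAND False = True
net4 = I1 OR I0 OR net3 = True OR False OR True = True
net5 = NOT I1 = NOT True = False
net6 = net4 NAND net1 = True NAND False = True
net7 = net3 NAND net4 = True NAND True = False
net8 = net7 NAND I2 = False NAND True = True
net9 = NOT net5 = NOT False = True
net10 = net6 NAND net8 = True NAND True = False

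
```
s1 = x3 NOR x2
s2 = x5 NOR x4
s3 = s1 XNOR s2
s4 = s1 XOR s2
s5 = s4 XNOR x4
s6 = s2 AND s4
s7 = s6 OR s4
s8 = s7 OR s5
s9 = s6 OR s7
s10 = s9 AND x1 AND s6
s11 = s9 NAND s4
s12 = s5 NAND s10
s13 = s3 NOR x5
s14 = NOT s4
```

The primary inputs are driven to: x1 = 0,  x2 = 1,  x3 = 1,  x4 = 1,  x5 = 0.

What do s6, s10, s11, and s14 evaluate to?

s6 = 0, s10 = 0, s11 = 1, s14 = 1

s1 = x3 NOR x2 = 1 NOR 1 = 0
s2 = x5 NOR x4 = 0 NOR 1 = 0
s4 = s1 XOR s2 = 0 XOR 0 = 0
s6 = s2 AND s4 = 0 AND 0 = 0
s7 = s6 OR s4 = 0 OR 0 = 0
s9 = s6 OR s7 = 0 OR 0 = 0
s10 = s9 AND x1 AND s6 = 0 AND 0 AND 0 = 0
s11 = s9 NAND s4 = 0 NAND 0 = 1
s14 = NOT s4 = NOT 0 = 1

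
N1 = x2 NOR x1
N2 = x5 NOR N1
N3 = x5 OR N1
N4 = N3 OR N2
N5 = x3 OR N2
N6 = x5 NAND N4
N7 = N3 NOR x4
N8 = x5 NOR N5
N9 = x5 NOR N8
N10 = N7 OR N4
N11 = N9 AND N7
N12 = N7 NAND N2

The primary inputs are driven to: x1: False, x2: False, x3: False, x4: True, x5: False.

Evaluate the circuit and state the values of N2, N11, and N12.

N2 = False, N11 = False, N12 = True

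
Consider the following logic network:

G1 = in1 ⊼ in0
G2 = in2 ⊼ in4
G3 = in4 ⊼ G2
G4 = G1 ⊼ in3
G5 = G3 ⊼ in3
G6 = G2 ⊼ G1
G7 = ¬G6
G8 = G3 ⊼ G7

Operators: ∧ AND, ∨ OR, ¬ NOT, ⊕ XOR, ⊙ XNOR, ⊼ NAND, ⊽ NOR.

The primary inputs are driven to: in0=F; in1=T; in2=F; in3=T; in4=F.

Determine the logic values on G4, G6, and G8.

G1 = in1 NAND in0 = T NAND F = T
G2 = in2 NAND in4 = F NAND F = T
G3 = in4 NAND G2 = F NAND T = T
G4 = G1 NAND in3 = T NAND T = F
G6 = G2 NAND G1 = T NAND T = F
G7 = NOT G6 = NOT F = T
G8 = G3 NAND G7 = T NAND T = F

G4 = F  G6 = F  G8 = F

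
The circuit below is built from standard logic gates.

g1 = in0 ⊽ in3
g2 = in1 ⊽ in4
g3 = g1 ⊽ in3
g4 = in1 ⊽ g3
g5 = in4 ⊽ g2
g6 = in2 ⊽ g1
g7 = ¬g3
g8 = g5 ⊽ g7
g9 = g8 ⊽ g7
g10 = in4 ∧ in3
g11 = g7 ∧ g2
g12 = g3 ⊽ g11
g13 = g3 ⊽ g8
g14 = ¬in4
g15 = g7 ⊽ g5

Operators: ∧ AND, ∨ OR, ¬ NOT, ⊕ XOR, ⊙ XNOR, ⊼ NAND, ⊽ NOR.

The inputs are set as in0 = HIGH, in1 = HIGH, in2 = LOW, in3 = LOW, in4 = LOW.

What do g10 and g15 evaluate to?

g1 = in0 NOR in3 = HIGH NOR LOW = LOW
g2 = in1 NOR in4 = HIGH NOR LOW = LOW
g3 = g1 NOR in3 = LOW NOR LOW = HIGH
g5 = in4 NOR g2 = LOW NOR LOW = HIGH
g7 = NOT g3 = NOT HIGH = LOW
g10 = in4 AND in3 = LOW AND LOW = LOW
g15 = g7 NOR g5 = LOW NOR HIGH = LOW

g10 = LOW  g15 = LOW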